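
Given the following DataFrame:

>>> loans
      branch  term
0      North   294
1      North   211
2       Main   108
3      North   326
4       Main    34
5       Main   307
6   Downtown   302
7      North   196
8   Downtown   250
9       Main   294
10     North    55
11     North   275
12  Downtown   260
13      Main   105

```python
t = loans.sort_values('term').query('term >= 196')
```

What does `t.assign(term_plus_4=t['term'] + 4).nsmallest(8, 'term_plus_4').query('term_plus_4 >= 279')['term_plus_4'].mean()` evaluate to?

sort by term:
      branch  term
4       Main    34
10     North    55
13      Main   105
2       Main   108
7      North   196
1      North   211
8   Downtown   250
12  Downtown   260
11     North   275
0      North   294
9       Main   294
6   Downtown   302
5       Main   307
3      North   326
filter rows where term >= 196:
      branch  term
7      North   196
1      North   211
8   Downtown   250
12  Downtown   260
11     North   275
0      North   294
9       Main   294
6   Downtown   302
5       Main   307
3      North   326
add column term_plus_4 = t['term'] + 4:
      branch  term  term_plus_4
7      North   196          200
1      North   211          215
8   Downtown   250          254
12  Downtown   260          264
11     North   275          279
0      North   294          298
9       Main   294          298
6   Downtown   302          306
5       Main   307          311
3      North   326          330
take 8 rows with smallest term_plus_4:
      branch  term  term_plus_4
7      North   196          200
1      North   211          215
8   Downtown   250          254
12  Downtown   260          264
11     North   275          279
0      North   294          298
9       Main   294          298
6   Downtown   302          306
filter rows where term_plus_4 >= 279:
      branch  term  term_plus_4
11     North   275          279
0      North   294          298
9       Main   294          298
6   Downtown   302          306
The mean of column 'term_plus_4' is 295.25.

295.25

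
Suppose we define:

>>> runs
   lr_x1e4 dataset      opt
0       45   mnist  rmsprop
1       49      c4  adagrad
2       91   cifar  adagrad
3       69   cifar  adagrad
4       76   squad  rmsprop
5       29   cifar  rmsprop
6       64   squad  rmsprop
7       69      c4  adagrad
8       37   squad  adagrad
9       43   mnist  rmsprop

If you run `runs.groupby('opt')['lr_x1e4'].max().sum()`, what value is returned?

group by opt, max of lr_x1e4:
opt
adagrad    91
rmsprop    76
Name: lr_x1e4, dtype: int64

167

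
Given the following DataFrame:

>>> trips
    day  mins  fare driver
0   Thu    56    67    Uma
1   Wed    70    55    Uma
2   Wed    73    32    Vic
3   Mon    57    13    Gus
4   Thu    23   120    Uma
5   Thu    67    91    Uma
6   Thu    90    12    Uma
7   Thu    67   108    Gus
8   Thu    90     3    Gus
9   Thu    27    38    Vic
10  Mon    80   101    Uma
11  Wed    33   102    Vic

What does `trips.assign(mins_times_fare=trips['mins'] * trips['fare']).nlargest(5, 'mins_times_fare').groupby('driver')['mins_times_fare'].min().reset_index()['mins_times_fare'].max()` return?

7236

add column mins_times_fare = trips['mins'] * trips['fare']:
    day  mins  fare driver  mins_times_fare
0   Thu    56    67    Uma             3752
1   Wed    70    55    Uma             3850
2   Wed    73    32    Vic             2336
3   Mon    57    13    Gus              741
4   Thu    23   120    Uma             2760
5   Thu    67    91    Uma             6097
6   Thu    90    12    Uma             1080
7   Thu    67   108    Gus             7236
8   Thu    90     3    Gus              270
9   Thu    27    38    Vic             1026
10  Mon    80   101    Uma             8080
11  Wed    33   102    Vic             3366
take 5 rows with largest mins_times_fare:
    day  mins  fare driver  mins_times_fare
10  Mon    80   101    Uma             8080
7   Thu    67   108    Gus             7236
5   Thu    67    91    Uma             6097
1   Wed    70    55    Uma             3850
0   Thu    56    67    Uma             3752
group by driver, min of mins_times_fare:
driver
Gus    7236
Uma    3752
Name: mins_times_fare, dtype: int64
reset_index():
  driver  mins_times_fare
0    Gus             7236
1    Uma             3752
Reading off the max of column 'mins_times_fare', we get 7236.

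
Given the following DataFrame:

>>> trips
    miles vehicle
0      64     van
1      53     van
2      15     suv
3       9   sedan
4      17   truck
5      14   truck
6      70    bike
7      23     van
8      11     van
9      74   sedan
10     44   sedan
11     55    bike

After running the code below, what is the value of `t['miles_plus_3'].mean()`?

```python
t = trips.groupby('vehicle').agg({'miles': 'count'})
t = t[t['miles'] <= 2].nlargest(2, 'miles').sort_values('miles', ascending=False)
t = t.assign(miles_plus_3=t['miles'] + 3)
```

5.0

group by vehicle, count of miles:
         miles
vehicle       
bike         2
sedan        3
suv          1
truck        2
van          4
filter rows where miles <= 2:
         miles
vehicle       
bike         2
suv          1
truck        2
take 2 rows with largest miles:
         miles
vehicle       
bike         2
truck        2
sort by miles descending:
         miles
vehicle       
bike         2
truck        2
add column miles_plus_3 = t['miles'] + 3:
         miles  miles_plus_3
vehicle                     
bike         2             5
truck        2             5
Then the mean of column 'miles_plus_3': 5.0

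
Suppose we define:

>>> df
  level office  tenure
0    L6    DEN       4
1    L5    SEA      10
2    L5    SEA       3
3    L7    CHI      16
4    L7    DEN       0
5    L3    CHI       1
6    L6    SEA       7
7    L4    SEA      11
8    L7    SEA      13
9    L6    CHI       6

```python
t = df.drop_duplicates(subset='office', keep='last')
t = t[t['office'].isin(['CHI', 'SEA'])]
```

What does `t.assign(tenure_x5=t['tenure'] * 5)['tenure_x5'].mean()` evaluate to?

47.5

drop duplicate office (keep=last):
  level office  tenure
4    L7    DEN       0
8    L7    SEA      13
9    L6    CHI       6
filter rows where office in ['CHI', 'SEA']:
  level office  tenure
8    L7    SEA      13
9    L6    CHI       6
add column tenure_x5 = t['tenure'] * 5:
  level office  tenure  tenure_x5
8    L7    SEA      13         65
9    L6    CHI       6         30
Taking the mean of column 'tenure_x5' gives 47.5.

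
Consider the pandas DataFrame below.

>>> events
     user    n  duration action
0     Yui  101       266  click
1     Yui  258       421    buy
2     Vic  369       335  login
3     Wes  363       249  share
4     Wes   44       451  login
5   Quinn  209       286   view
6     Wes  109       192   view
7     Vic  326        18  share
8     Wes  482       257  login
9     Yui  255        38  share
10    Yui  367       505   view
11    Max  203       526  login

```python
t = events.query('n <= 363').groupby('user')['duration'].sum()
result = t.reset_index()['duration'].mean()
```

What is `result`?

489.4

filter rows where n <= 363:
     user    n  duration action
0     Yui  101       266  click
1     Yui  258       421    buy
3     Wes  363       249  share
4     Wes   44       451  login
5   Quinn  209       286   view
6     Wes  109       192   view
7     Vic  326        18  share
9     Yui  255        38  share
11    Max  203       526  login
group by user, sum of duration:
user
Max      526
Quinn    286
Vic       18
Wes      892
Yui      725
Name: duration, dtype: int64
reset_index():
    user  duration
0    Max       526
1  Quinn       286
2    Vic        18
3    Wes       892
4    Yui       725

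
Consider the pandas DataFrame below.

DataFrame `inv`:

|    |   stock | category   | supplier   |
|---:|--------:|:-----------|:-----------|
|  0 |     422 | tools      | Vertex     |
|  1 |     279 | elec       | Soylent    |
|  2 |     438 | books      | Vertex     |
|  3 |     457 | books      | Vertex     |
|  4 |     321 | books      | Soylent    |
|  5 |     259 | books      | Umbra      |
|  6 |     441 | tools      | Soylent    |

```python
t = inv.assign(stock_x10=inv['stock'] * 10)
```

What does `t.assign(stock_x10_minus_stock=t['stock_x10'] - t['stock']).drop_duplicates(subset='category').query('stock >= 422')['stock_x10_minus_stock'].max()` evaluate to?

add column stock_x10 = inv['stock'] * 10:
   stock category supplier  stock_x10
0    422    tools   Vertex       4220
1    279     elec  Soylent       2790
2    438    books   Vertex       4380
3    457    books   Vertex       4570
4    321    books  Soylent       3210
5    259    books    Umbra       2590
6    441    tools  Soylent       4410
add column stock_x10_minus_stock = t['stock_x10'] - t['stock']:
   stock category supplier  stock_x10  stock_x10_minus_stock
0    422    tools   Vertex       4220                   3798
1    279     elec  Soylent       2790                   2511
2    438    books   Vertex       4380                   3942
3    457    books   Vertex       4570                   4113
4    321    books  Soylent       3210                   2889
5    259    books    Umbra       2590                   2331
6    441    tools  Soylent       4410                   3969
drop duplicate category (keep=first):
   stock category supplier  stock_x10  stock_x10_minus_stock
0    422    tools   Vertex       4220                   3798
1    279     elec  Soylent       2790                   2511
2    438    books   Vertex       4380                   3942
filter rows where stock >= 422:
   stock category supplier  stock_x10  stock_x10_minus_stock
0    422    tools   Vertex       4220                   3798
2    438    books   Vertex       4380                   3942
So max() = 3942.

3942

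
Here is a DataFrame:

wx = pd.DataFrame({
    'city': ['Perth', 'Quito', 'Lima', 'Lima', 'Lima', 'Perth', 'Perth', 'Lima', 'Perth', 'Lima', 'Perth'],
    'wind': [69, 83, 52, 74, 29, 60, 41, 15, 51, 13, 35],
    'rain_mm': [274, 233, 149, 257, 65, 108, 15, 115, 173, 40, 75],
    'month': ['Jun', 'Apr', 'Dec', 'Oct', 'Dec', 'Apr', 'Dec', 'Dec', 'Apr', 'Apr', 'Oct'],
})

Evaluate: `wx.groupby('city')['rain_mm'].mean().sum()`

group by city, mean of rain_mm:
city
Lima     125.2
Perth    129.0
Quito    233.0
Name: rain_mm, dtype: float64
The sum of the resulting series is 487.2.

487.2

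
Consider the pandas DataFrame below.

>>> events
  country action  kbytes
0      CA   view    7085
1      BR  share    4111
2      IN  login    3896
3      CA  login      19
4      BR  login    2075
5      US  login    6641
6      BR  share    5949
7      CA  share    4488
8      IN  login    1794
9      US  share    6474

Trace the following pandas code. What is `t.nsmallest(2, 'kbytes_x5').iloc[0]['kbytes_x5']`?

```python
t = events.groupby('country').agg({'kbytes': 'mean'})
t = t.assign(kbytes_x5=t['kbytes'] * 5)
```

group by country, mean of kbytes:
         kbytes
country        
BR       4045.0
CA       3864.0
IN       2845.0
US       6557.5
add column kbytes_x5 = t['kbytes'] * 5:
         kbytes  kbytes_x5
country                   
BR       4045.0    20225.0
CA       3864.0    19320.0
IN       2845.0    14225.0
US       6557.5    32787.5
take 2 rows with smallest kbytes_x5:
         kbytes  kbytes_x5
country                   
IN       2845.0    14225.0
CA       3864.0    19320.0
So iloc[0]['kbytes_x5'] = 14225.0.

14225.0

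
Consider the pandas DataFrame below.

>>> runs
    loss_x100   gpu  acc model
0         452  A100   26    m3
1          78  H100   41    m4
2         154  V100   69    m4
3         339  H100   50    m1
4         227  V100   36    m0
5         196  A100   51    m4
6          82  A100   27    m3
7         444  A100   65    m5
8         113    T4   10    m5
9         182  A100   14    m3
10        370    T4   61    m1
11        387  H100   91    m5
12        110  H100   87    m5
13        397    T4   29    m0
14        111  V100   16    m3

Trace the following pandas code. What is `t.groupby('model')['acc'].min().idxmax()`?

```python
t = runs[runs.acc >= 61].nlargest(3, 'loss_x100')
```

filter rows where acc >= 61:
    loss_x100   gpu  acc model
2         154  V100   69    m4
7         444  A100   65    m5
10        370    T4   61    m1
11        387  H100   91    m5
12        110  H100   87    m5
take 3 rows with largest loss_x100:
    loss_x100   gpu  acc model
7         444  A100   65    m5
11        387  H100   91    m5
10        370    T4   61    m1
group by model, min of acc:
model
m1    61
m5    65
Name: acc, dtype: int64

m5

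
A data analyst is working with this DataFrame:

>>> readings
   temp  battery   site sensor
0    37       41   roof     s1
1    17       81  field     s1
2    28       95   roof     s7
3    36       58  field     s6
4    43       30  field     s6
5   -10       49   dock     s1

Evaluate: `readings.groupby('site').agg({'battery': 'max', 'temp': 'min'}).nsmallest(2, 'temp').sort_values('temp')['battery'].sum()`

group by site: max(battery), min(temp):
       battery  temp
site                
dock        49   -10
field       81    17
roof        95    28
take 2 rows with smallest temp:
       battery  temp
site                
dock        49   -10
field       81    17
sort by temp:
       battery  temp
site                
dock        49   -10
field       81    17
Finally, sum of column 'battery' = 130.

130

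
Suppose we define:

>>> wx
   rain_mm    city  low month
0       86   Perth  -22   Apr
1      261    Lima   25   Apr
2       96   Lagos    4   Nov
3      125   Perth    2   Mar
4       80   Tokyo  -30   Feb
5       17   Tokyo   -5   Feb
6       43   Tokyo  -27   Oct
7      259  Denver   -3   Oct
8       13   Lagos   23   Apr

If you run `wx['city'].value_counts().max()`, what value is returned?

3

value_counts of city:
city
Tokyo     3
Perth     2
Lagos     2
Lima      1
Denver    1
Name: count, dtype: int64
Reading off the max of the resulting series, we get 3.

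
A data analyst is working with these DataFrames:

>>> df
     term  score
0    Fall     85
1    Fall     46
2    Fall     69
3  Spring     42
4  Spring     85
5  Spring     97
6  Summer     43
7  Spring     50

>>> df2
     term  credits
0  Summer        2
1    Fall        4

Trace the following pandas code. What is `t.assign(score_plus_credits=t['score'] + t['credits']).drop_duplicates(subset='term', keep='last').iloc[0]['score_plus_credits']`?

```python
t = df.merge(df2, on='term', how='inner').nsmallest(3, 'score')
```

merge on 'term' (how='inner') → 4 rows:
     term  score  credits
0    Fall     85        4
1    Fall     46        4
2    Fall     69        4
3  Summer     43        2
take 3 rows with smallest score:
     term  score  credits
3  Summer     43        2
1    Fall     46        4
2    Fall     69        4
add column score_plus_credits = t['score'] + t['credits']:
     term  score  credits  score_plus_credits
3  Summer     43        2                  45
1    Fall     46        4                  50
2    Fall     69        4                  73
drop duplicate term (keep=last):
     term  score  credits  score_plus_credits
3  Summer     43        2                  45
2    Fall     69        4                  73
Reading off the value at position 0, column 'score_plus_credits', we get 45.

45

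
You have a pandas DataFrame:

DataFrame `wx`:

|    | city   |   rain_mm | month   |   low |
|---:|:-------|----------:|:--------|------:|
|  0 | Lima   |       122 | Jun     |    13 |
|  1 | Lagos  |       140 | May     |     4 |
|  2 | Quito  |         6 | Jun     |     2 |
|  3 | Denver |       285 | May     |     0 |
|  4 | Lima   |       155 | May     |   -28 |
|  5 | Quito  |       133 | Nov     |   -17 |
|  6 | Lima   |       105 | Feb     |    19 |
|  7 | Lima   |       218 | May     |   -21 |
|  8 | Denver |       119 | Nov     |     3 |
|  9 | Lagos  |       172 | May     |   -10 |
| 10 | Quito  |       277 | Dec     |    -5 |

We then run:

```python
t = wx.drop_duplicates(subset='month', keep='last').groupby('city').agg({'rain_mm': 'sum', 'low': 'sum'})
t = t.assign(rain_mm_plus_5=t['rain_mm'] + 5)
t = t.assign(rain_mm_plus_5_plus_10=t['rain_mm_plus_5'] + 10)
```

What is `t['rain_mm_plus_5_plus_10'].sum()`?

739

drop duplicate month (keep=last):
      city  rain_mm month  low
2    Quito        6   Jun    2
6     Lima      105   Feb   19
8   Denver      119   Nov    3
9    Lagos      172   May  -10
10   Quito      277   Dec   -5
group by city: sum(rain_mm), sum(low):
        rain_mm  low
city                
Denver      119    3
Lagos       172  -10
Lima        105   19
Quito       283   -3
add column rain_mm_plus_5 = t['rain_mm'] + 5:
        rain_mm  low  rain_mm_plus_5
city                                
Denver      119    3             124
Lagos       172  -10             177
Lima        105   19             110
Quito       283   -3             288
add column rain_mm_plus_5_plus_10 = t['rain_mm_plus_5'] + 10:
        rain_mm  low  rain_mm_plus_5  rain_mm_plus_5_plus_10
city                                                        
Denver      119    3             124                     134
Lagos       172  -10             177                     187
Lima        105   19             110                     120
Quito       283   -3             288                     298
So sum() = 739.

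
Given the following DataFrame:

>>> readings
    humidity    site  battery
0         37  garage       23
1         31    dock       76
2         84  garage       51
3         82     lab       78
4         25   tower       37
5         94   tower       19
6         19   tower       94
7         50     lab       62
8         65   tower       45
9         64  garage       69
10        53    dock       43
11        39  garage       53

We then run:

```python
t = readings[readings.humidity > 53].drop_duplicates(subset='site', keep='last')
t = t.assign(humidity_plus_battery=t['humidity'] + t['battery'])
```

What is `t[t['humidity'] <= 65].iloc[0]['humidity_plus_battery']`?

110

filter rows where humidity > 53:
   humidity    site  battery
2        84  garage       51
3        82     lab       78
5        94   tower       19
8        65   tower       45
9        64  garage       69
drop duplicate site (keep=last):
   humidity    site  battery
3        82     lab       78
8        65   tower       45
9        64  garage       69
add column humidity_plus_battery = t['humidity'] + t['battery']:
   humidity    site  battery  humidity_plus_battery
3        82     lab       78                    160
8        65   tower       45                    110
9        64  garage       69                    133
filter rows where humidity <= 65:
   humidity    site  battery  humidity_plus_battery
8        65   tower       45                    110
9        64  garage       69                    133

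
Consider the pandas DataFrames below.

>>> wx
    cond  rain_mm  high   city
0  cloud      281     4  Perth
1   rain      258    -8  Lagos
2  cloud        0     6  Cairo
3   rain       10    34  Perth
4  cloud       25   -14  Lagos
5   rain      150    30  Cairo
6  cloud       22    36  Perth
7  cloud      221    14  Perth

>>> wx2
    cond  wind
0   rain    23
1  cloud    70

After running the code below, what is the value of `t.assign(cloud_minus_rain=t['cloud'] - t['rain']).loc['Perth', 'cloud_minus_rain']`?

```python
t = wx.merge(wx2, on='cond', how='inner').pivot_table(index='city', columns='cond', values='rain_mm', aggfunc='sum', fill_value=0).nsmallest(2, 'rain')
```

514

merge on 'cond' (how='inner') → 8 rows:
    cond  rain_mm  high   city  wind
0  cloud      281     4  Perth    70
1   rain      258    -8  Lagos    23
2  cloud        0     6  Cairo    70
3   rain       10    34  Perth    23
4  cloud       25   -14  Lagos    70
5   rain      150    30  Cairo    23
6  cloud       22    36  Perth    70
7  cloud      221    14  Perth    70
pivot: rows=city, cols=cond, sum(rain_mm):
cond   cloud  rain
city              
Cairo      0   150
Lagos     25   258
Perth    524    10
take 2 rows with smallest rain:
cond   cloud  rain
city              
Perth    524    10
Cairo      0   150
add column cloud_minus_rain = t['cloud'] - t['rain']:
cond   cloud  rain  cloud_minus_rain
city                                
Perth    524    10               514
Cairo      0   150              -150
The value at row 'Perth', column 'cloud_minus_rain' is 514.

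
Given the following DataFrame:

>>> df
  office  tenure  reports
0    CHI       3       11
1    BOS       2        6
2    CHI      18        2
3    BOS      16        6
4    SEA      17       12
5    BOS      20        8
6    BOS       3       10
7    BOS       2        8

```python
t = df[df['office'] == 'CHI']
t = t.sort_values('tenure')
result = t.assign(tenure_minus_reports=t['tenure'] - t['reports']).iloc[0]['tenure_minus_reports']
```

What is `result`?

-8

filter rows where office == 'CHI':
  office  tenure  reports
0    CHI       3       11
2    CHI      18        2
sort by tenure:
  office  tenure  reports
0    CHI       3       11
2    CHI      18        2
add column tenure_minus_reports = t['tenure'] - t['reports']:
  office  tenure  reports  tenure_minus_reports
0    CHI       3       11                    -8
2    CHI      18        2                    16
Hence -8.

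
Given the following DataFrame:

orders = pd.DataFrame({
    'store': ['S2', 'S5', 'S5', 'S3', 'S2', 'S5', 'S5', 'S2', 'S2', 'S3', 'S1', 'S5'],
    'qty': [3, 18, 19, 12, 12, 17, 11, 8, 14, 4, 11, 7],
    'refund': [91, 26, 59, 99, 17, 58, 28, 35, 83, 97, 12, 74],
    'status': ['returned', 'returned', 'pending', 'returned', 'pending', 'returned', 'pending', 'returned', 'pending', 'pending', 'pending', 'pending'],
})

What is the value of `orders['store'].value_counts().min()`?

value_counts of store:
store
S5    5
S2    4
S3    2
S1    1
Name: count, dtype: int64
Then the min of the resulting series: 1

1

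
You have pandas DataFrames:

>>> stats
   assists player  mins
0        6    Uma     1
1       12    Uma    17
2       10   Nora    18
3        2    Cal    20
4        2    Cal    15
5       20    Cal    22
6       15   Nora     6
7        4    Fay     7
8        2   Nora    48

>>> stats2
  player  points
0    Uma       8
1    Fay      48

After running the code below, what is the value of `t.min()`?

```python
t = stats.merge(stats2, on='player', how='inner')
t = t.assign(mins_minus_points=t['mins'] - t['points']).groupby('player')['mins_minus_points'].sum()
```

-41

merge on 'player' (how='inner') → 3 rows:
   assists player  mins  points
0        6    Uma     1       8
1       12    Uma    17       8
2        4    Fay     7      48
add column mins_minus_points = t['mins'] - t['points']:
   assists player  mins  points  mins_minus_points
0        6    Uma     1       8                 -7
1       12    Uma    17       8                  9
2        4    Fay     7      48                -41
group by player, sum of mins_minus_points:
player
Fay   -41
Uma     2
Name: mins_minus_points, dtype: int64
Reading off the min of the resulting series, we get -41.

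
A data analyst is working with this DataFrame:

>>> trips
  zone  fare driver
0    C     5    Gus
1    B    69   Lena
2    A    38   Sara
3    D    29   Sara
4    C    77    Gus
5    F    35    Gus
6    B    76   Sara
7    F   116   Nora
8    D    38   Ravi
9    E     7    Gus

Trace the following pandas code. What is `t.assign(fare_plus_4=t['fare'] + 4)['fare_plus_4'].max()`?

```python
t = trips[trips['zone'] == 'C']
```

81

filter rows where zone == 'C':
  zone  fare driver
0    C     5    Gus
4    C    77    Gus
add column fare_plus_4 = t['fare'] + 4:
  zone  fare driver  fare_plus_4
0    C     5    Gus            9
4    C    77    Gus           81
Finally, max of column 'fare_plus_4' = 81.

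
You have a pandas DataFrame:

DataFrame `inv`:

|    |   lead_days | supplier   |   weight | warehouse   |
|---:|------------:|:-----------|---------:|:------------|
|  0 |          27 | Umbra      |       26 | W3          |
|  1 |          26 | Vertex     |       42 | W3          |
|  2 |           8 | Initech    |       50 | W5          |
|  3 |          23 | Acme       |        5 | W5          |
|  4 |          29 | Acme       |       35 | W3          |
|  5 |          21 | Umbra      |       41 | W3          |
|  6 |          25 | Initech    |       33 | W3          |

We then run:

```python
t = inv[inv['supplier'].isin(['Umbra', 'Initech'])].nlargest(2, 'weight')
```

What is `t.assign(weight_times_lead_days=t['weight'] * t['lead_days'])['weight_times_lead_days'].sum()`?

filter rows where supplier in ['Umbra', 'Initech']:
   lead_days supplier  weight warehouse
0         27    Umbra      26        W3
2          8  Initech      50        W5
5         21    Umbra      41        W3
6         25  Initech      33        W3
take 2 rows with largest weight:
   lead_days supplier  weight warehouse
2          8  Initech      50        W5
5         21    Umbra      41        W3
add column weight_times_lead_days = t['weight'] * t['lead_days']:
   lead_days supplier  weight warehouse  weight_times_lead_days
2          8  Initech      50        W5                     400
5         21    Umbra      41        W3                     861
Hence 1261.

1261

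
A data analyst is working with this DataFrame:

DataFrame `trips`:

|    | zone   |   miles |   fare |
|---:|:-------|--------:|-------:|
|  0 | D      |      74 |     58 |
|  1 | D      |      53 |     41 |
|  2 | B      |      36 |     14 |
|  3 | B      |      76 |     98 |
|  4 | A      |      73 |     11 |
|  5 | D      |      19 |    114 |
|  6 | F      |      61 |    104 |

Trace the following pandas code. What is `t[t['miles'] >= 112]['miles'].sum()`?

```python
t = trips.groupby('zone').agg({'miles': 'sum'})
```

258

group by zone, sum of miles:
      miles
zone       
A        73
B       112
D       146
F        61
filter rows where miles >= 112:
      miles
zone       
B       112
D       146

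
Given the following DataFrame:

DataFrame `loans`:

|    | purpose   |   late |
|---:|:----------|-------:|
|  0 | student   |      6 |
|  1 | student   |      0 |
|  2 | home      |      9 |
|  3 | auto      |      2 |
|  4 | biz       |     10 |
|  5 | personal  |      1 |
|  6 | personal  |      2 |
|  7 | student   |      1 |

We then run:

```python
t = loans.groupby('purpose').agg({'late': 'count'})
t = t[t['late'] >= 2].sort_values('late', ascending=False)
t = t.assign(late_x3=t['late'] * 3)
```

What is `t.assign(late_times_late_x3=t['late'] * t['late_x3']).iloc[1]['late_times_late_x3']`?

12

group by purpose, count of late:
          late
purpose       
auto         1
biz          1
home         1
personal     2
student      3
filter rows where late >= 2:
          late
purpose       
personal     2
student      3
sort by late descending:
          late
purpose       
student      3
personal     2
add column late_x3 = t['late'] * 3:
          late  late_x3
purpose                
student      3        9
personal     2        6
add column late_times_late_x3 = t['late'] * t['late_x3']:
          late  late_x3  late_times_late_x3
purpose                                    
student      3        9                  27
personal     2        6                  12
Then the value at position 1, column 'late_times_late_x3': 12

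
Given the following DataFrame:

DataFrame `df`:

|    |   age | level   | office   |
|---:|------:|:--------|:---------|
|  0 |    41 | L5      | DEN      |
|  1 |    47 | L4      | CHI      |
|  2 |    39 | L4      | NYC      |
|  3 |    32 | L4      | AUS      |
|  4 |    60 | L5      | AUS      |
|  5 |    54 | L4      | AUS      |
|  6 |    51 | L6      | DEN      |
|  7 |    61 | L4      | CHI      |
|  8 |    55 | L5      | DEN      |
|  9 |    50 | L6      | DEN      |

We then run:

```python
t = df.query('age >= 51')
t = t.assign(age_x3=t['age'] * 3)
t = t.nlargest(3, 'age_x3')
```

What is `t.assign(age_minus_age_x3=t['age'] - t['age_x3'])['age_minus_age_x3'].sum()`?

-352

filter rows where age >= 51:
   age level office
4   60    L5    AUS
5   54    L4    AUS
6   51    L6    DEN
7   61    L4    CHI
8   55    L5    DEN
add column age_x3 = t['age'] * 3:
   age level office  age_x3
4   60    L5    AUS     180
5   54    L4    AUS     162
6   51    L6    DEN     153
7   61    L4    CHI     183
8   55    L5    DEN     165
take 3 rows with largest age_x3:
   age level office  age_x3
7   61    L4    CHI     183
4   60    L5    AUS     180
8   55    L5    DEN     165
add column age_minus_age_x3 = t['age'] - t['age_x3']:
   age level office  age_x3  age_minus_age_x3
7   61    L4    CHI     183              -122
4   60    L5    AUS     180              -120
8   55    L5    DEN     165              -110
Hence -352.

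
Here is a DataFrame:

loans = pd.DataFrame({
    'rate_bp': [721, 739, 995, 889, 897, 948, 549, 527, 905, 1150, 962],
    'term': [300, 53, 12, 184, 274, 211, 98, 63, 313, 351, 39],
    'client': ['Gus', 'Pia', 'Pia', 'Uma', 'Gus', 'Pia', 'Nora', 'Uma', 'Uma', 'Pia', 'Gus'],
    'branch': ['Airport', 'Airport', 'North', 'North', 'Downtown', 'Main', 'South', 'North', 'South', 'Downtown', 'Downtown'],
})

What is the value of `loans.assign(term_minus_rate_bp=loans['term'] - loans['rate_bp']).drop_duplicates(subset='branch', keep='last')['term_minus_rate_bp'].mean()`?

add column term_minus_rate_bp = loans['term'] - loans['rate_bp']:
    rate_bp  term client    branch  term_minus_rate_bp
0       721   300    Gus   Airport                -421
1       739    53    Pia   Airport                -686
2       995    12    Pia     North                -983
3       889   184    Uma     North                -705
4       897   274    Gus  Downtown                -623
5       948   211    Pia      Main                -737
6       549    98   Nora     South                -451
7       527    63    Uma     North                -464
8       905   313    Uma     South                -592
9      1150   351    Pia  Downtown                -799
10      962    39    Gus  Downtown                -923
drop duplicate branch (keep=last):
    rate_bp  term client    branch  term_minus_rate_bp
1       739    53    Pia   Airport                -686
5       948   211    Pia      Main                -737
7       527    63    Uma     North                -464
8       905   313    Uma     South                -592
10      962    39    Gus  Downtown                -923
Hence -680.4.

-680.4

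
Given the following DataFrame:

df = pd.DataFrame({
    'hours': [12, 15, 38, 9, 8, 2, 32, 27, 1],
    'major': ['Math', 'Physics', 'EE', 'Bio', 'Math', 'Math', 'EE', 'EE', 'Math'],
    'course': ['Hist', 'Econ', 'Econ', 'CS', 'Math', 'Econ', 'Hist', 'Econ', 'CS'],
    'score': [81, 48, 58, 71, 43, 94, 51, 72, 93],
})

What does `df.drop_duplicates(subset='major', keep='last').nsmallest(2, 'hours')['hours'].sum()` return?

drop duplicate major (keep=last):
   hours    major course  score
1     15  Physics   Econ     48
3      9      Bio     CS     71
7     27       EE   Econ     72
8      1     Math     CS     93
take 2 rows with smallest hours:
   hours major course  score
8      1  Math     CS     93
3      9   Bio     CS     71

10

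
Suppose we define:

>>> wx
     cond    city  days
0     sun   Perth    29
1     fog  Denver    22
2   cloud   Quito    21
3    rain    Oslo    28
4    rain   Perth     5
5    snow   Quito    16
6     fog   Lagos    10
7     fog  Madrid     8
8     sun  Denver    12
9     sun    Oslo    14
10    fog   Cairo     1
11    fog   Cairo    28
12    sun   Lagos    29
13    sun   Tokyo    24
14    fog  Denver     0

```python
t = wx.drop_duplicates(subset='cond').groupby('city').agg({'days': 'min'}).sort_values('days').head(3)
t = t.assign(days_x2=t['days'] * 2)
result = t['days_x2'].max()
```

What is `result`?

drop duplicate cond (keep=first):
    cond    city  days
0    sun   Perth    29
1    fog  Denver    22
2  cloud   Quito    21
3   rain    Oslo    28
5   snow   Quito    16
group by city, min of days:
        days
city        
Denver    22
Oslo      28
Perth     29
Quito     16
sort by days:
        days
city        
Quito     16
Denver    22
Oslo      28
Perth     29
take first 3 rows:
        days
city        
Quito     16
Denver    22
Oslo      28
add column days_x2 = t['days'] * 2:
        days  days_x2
city                 
Quito     16       32
Denver    22       44
Oslo      28       56
The max of column 'days_x2' is 56.

56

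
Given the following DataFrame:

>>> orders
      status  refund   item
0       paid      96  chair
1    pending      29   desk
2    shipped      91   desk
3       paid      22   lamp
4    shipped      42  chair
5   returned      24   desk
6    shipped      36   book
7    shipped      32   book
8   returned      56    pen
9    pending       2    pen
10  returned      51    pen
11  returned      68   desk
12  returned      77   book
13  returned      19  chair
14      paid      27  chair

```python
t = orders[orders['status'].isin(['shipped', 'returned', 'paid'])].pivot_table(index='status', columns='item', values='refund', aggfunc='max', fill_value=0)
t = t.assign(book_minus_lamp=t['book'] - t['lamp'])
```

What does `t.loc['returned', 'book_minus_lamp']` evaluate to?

77

filter rows where status in ['shipped', 'returned', 'paid']:
      status  refund   item
0       paid      96  chair
2    shipped      91   desk
3       paid      22   lamp
4    shipped      42  chair
5   returned      24   desk
6    shipped      36   book
7    shipped      32   book
8   returned      56    pen
10  returned      51    pen
11  returned      68   desk
12  returned      77   book
13  returned      19  chair
14      paid      27  chair
pivot: rows=status, cols=item, max(refund):
item      book  chair  desk  lamp  pen
status                                
paid         0     96     0    22    0
returned    77     19    68     0   56
shipped     36     42    91     0    0
add column book_minus_lamp = t['book'] - t['lamp']:
item      book  chair  desk  lamp  pen  book_minus_lamp
status                                                 
paid         0     96     0    22    0              -22
returned    77     19    68     0   56               77
shipped     36     42    91     0    0               36
The value at row 'returned', column 'book_minus_lamp' is 77.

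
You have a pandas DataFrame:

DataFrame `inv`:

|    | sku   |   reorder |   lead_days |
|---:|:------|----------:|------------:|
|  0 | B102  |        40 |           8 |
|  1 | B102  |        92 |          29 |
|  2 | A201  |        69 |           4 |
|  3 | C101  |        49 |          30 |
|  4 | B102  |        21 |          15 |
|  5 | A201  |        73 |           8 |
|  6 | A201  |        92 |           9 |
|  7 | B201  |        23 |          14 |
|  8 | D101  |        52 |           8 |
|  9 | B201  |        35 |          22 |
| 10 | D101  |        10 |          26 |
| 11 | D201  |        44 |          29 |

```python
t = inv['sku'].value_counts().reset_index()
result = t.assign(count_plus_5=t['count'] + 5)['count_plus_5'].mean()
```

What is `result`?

7.0

value_counts of sku:
sku
B102    3
A201    3
B201    2
D101    2
C101    1
D201    1
Name: count, dtype: int64
reset_index():
    sku  count
0  B102      3
1  A201      3
2  B201      2
3  D101      2
4  C101      1
5  D201      1
add column count_plus_5 = t['count'] + 5:
    sku  count  count_plus_5
0  B102      3             8
1  A201      3             8
2  B201      2             7
3  D101      2             7
4  C101      1             6
5  D201      1             6
So mean() = 7.0.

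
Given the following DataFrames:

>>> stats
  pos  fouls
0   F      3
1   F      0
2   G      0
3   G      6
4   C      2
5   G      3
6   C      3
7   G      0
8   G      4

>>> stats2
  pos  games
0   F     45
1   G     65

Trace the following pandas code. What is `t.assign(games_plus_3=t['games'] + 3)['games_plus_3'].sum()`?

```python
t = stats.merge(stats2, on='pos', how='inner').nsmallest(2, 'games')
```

96

merge on 'pos' (how='inner') → 7 rows:
  pos  fouls  games
0   F      3     45
1   F      0     45
2   G      0     65
3   G      6     65
4   G      3     65
5   G      0     65
6   G      4     65
take 2 rows with smallest games:
  pos  fouls  games
0   F      3     45
1   F      0     45
add column games_plus_3 = t['games'] + 3:
  pos  fouls  games  games_plus_3
0   F      3     45            48
1   F      0     45            48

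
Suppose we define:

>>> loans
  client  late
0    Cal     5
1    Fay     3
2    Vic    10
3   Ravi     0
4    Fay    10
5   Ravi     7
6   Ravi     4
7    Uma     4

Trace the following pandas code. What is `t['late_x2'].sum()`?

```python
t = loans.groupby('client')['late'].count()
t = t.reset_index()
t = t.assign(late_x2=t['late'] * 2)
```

16

group by client, count of late:
client
Cal     1
Fay     2
Ravi    3
Uma     1
Vic     1
Name: late, dtype: int64
reset_index():
  client  late
0    Cal     1
1    Fay     2
2   Ravi     3
3    Uma     1
4    Vic     1
add column late_x2 = t['late'] * 2:
  client  late  late_x2
0    Cal     1        2
1    Fay     2        4
2   Ravi     3        6
3    Uma     1        2
4    Vic     1        2
Finally, sum of column 'late_x2' = 16.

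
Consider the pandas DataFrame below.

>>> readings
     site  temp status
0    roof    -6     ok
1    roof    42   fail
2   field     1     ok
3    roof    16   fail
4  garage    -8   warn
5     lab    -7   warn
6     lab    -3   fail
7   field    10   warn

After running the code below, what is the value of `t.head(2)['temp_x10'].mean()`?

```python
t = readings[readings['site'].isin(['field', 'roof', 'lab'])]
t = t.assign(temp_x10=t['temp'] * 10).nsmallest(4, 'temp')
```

-65.0

filter rows where site in ['field', 'roof', 'lab']:
    site  temp status
0   roof    -6     ok
1   roof    42   fail
2  field     1     ok
3   roof    16   fail
5    lab    -7   warn
6    lab    -3   fail
7  field    10   warn
add column temp_x10 = t['temp'] * 10:
    site  temp status  temp_x10
0   roof    -6     ok       -60
1   roof    42   fail       420
2  field     1     ok        10
3   roof    16   fail       160
5    lab    -7   warn       -70
6    lab    -3   fail       -30
7  field    10   warn       100
take 4 rows with smallest temp:
    site  temp status  temp_x10
5    lab    -7   warn       -70
0   roof    -6     ok       -60
6    lab    -3   fail       -30
2  field     1     ok        10
take first 2 rows:
   site  temp status  temp_x10
5   lab    -7   warn       -70
0  roof    -6     ok       -60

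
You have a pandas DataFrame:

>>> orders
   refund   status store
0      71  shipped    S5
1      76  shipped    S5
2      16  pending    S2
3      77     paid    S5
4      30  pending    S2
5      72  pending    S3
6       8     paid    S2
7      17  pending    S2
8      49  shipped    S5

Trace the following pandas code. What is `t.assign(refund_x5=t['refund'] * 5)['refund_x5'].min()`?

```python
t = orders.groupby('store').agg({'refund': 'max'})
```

150

group by store, max of refund:
       refund
store        
S2         30
S3         72
S5         77
add column refund_x5 = t['refund'] * 5:
       refund  refund_x5
store                   
S2         30        150
S3         72        360
S5         77        385
Hence 150.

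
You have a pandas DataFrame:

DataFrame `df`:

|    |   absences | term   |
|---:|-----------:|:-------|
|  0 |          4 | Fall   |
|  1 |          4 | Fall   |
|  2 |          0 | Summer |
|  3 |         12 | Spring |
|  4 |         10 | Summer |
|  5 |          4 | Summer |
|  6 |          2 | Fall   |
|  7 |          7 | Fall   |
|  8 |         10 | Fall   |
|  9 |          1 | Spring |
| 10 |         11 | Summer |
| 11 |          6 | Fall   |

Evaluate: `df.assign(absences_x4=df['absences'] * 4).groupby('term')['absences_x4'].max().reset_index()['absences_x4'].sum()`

132

add column absences_x4 = df['absences'] * 4:
    absences    term  absences_x4
0          4    Fall           16
1          4    Fall           16
2          0  Summer            0
3         12  Spring           48
4         10  Summer           40
5          4  Summer           16
6          2    Fall            8
7          7    Fall           28
8         10    Fall           40
9          1  Spring            4
10        11  Summer           44
11         6    Fall           24
group by term, max of absences_x4:
term
Fall      40
Spring    48
Summer    44
Name: absences_x4, dtype: int64
reset_index():
     term  absences_x4
0    Fall           40
1  Spring           48
2  Summer           44
Hence 132.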